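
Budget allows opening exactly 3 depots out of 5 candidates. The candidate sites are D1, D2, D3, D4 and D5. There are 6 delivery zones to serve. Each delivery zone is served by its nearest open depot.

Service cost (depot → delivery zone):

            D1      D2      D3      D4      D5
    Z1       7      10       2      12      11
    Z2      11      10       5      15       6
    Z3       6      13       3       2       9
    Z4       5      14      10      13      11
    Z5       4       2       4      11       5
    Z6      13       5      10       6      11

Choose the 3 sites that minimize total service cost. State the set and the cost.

With exactly 3 open, each delivery zone uses its cheapest among the chosen.
{D1, D2, D3}: Z1→D3 2, Z2→D3 5, Z3→D3 3, Z4→D1 5, Z5→D2 2, Z6→D2 5. Service cost 22.
{D1, D3, D4}: service cost 24
{D2, D3, D4}: service cost 26
Among all 10 size-3 choices, {D1, D2, D3} is lowest.

Choose D1, D2 and D3; total service cost 22.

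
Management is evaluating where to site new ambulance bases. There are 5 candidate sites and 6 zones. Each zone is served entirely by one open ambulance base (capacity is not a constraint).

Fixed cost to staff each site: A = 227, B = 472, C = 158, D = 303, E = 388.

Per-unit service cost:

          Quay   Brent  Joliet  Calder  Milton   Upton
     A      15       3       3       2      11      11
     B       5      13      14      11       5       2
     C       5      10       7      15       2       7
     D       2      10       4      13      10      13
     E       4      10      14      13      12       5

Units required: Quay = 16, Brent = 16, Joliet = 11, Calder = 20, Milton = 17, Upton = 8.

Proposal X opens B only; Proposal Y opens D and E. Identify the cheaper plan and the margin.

Proposal X: {B}: Quay→B 5·16=80, Brent→B 13·16=208, Joliet→B 14·11=154, Calder→B 11·20=220, Milton→B 5·17=85, Upton→B 2·8=16. Service 763; fixed 472; total 1235.
Proposal Y: {D, E}: Quay→D 2·16=32, Brent→D 10·16=160, Joliet→D 4·11=44, Calder→D 13·20=260, Milton→D 10·17=170, Upton→E 5·8=40. Service 706; fixed 691; total 1397.
Difference: |1235 − 1397| = 162.

Proposal X is cheaper by 162.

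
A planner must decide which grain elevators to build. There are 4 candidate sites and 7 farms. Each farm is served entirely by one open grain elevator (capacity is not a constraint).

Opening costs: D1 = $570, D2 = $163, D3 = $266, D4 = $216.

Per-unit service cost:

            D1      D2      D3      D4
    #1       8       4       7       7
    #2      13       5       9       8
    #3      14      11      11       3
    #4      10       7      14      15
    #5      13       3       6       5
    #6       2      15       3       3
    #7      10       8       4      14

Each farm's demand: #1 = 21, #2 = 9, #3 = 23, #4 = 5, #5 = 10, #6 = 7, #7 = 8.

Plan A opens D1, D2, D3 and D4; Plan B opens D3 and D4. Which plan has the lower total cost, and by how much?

Plan A: {D1, D2, D3, D4}: #1→D2 4·21=84, #2→D2 5·9=45, #3→D4 3·23=69, #4→D2 7·5=35, #5→D2 3·10=30, #6→D1 2·7=14, #7→D3 4·8=32. Service 309; fixed 1215; total 1524.
Plan B: {D3, D4}: #1→D3 7·21=147, #2→D4 8·9=72, #3→D4 3·23=69, #4→D3 14·5=70, #5→D4 5·10=50, #6→D3 3·7=21, #7→D3 4·8=32. Service 461; fixed 482; total 943.
Difference: |1524 − 943| = 581.

Plan B is cheaper by 581.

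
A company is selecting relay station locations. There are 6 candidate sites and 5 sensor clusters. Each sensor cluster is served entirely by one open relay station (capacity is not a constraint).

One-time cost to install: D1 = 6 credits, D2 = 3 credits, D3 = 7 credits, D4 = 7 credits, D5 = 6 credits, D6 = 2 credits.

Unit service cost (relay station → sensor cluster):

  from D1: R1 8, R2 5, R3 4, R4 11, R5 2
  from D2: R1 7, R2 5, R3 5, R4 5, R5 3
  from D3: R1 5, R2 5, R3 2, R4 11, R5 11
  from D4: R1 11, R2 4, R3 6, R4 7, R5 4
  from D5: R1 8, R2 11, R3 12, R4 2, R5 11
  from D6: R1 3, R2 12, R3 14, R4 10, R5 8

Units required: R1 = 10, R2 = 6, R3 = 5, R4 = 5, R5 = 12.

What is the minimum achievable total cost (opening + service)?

Minimum total cost: 125

For any fixed open set, each sensor cluster goes to its cheapest open site; total = fixed + service.
{D1, D3, D5, D6}: R1→D6 3·10=30, R2→D1 5·6=30, R3→D3 2·5=10, R4→D5 2·5=10, R5→D1 2·12=24. Service 104; fixed 21; total 125.
{D1, D3, D4, D5, D6}: R1→D6 3·10=30, R2→D4 4·6=24, R3→D3 2·5=10, R4→D5 2·5=10, R5→D1 2·12=24. Service 98; fixed 28; total 126.
{D1, D2, D3, D5, D6}: service 104 + fixed 24 = 128
{D1, D2, D3, D4, D5, D6}: R1→D6 3·10=30, R2→D4 4·6=24, R3→D3 2·5=10, R4→D5 2·5=10, R5→D1 2·12=24. Service 98; fixed 31; total 129.
No other subset beats 125.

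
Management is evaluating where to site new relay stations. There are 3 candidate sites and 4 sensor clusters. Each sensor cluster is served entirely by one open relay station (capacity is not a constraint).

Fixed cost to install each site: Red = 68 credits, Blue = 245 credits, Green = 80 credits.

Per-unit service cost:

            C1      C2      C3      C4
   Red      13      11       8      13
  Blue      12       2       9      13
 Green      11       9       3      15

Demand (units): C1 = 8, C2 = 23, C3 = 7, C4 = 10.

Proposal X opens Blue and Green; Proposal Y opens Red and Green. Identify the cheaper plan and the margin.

Proposal Y is cheaper by 16.

Proposal X: {Blue, Green}: C1→Green 11·8=88, C2→Blue 2·23=46, C3→Green 3·7=21, C4→Blue 13·10=130. Service 285; fixed 325; total 610.
Proposal Y: {Red, Green}: C1→Green 11·8=88, C2→Green 9·23=207, C3→Green 3·7=21, C4→Red 13·10=130. Service 446; fixed 148; total 594.
Difference: |610 − 594| = 16.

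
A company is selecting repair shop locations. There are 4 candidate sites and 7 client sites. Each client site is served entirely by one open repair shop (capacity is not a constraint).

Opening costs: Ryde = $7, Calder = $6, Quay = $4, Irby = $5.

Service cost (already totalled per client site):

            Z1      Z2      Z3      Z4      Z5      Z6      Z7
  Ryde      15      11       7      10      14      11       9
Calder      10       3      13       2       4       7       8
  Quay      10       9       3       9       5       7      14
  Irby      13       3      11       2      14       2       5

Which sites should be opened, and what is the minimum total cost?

For any fixed open set, each client site goes to its cheapest open site; total = fixed + service.
{Quay, Irby}: Z1→Quay 10, Z2→Irby 3, Z3→Quay 3, Z4→Irby 2, Z5→Quay 5, Z6→Irby 2, Z7→Irby 5. Service 30; fixed 9; total 39.
{Calder, Quay, Irby}: Z1→Calder 10, Z2→Calder 3, Z3→Quay 3, Z4→Calder 2, Z5→Calder 4, Z6→Irby 2, Z7→Irby 5. Service 29; fixed 15; total 44.
{Ryde, Quay, Irby}: Z1→Quay 10, Z2→Irby 3, Z3→Quay 3, Z4→Irby 2, Z5→Quay 5, Z6→Irby 2, Z7→Irby 5. Service 30; fixed 16; total 46.
{Ryde, Calder, Quay, Irby}: service 29 + fixed 22 = 51
No other subset beats 39.

Open Quay and Irby; minimum total cost 39.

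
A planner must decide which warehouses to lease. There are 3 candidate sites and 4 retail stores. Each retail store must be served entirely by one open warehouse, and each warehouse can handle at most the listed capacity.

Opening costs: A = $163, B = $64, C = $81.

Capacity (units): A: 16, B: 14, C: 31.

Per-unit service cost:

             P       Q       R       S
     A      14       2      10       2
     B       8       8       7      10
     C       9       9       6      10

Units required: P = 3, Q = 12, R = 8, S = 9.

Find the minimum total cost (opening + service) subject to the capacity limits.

Open {B, C}: P→C 9·3=27, Q→B 8·12=96, R→C 6·8=48, S→C 10·9=90.
Loads: B carries 12/14, C carries 20/31. Service 261; fixed 145; total 406.
Next best feasible plan costs 415.

Minimum total cost: 406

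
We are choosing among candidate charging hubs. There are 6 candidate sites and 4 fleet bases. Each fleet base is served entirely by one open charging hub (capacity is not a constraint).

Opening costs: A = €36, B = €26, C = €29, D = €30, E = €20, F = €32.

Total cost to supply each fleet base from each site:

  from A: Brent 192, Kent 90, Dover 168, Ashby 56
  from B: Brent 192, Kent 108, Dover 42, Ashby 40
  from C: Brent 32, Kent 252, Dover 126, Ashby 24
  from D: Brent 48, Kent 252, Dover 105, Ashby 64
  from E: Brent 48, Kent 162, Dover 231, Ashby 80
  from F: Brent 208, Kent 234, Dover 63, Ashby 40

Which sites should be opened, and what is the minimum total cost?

For any fixed open set, each fleet base goes to its cheapest open site; total = fixed + service.
{B, C}: Brent→C 32, Kent→B 108, Dover→B 42, Ashby→C 24. Service 206; fixed 55; total 261.
{A, B, C}: Brent→C 32, Kent→A 90, Dover→B 42, Ashby→C 24. Service 188; fixed 91; total 279.
{B, C, E}: service 206 + fixed 75 = 281
{A, B, C, D, E, F}: service 188 + fixed 173 = 361
No other subset beats 261.

Open B and C; minimum total cost 261.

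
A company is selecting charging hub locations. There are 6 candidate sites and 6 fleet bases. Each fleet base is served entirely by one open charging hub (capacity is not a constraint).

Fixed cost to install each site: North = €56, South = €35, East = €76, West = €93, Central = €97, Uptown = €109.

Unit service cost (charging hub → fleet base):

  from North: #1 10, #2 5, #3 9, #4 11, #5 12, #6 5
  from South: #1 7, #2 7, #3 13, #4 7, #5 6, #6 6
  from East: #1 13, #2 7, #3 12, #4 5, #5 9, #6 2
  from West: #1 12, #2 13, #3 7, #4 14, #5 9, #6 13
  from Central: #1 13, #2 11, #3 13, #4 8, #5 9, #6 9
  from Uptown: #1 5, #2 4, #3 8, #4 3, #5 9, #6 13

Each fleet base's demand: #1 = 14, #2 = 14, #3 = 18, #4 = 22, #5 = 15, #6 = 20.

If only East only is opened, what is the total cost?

Total cost: 857

Each fleet base is assigned to its cheapest site among the open ones.
{East}: #1→East 13·14=182, #2→East 7·14=98, #3→East 12·18=216, #4→East 5·22=110, #5→East 9·15=135, #6→East 2·20=40. Service 781; fixed 76; total 857.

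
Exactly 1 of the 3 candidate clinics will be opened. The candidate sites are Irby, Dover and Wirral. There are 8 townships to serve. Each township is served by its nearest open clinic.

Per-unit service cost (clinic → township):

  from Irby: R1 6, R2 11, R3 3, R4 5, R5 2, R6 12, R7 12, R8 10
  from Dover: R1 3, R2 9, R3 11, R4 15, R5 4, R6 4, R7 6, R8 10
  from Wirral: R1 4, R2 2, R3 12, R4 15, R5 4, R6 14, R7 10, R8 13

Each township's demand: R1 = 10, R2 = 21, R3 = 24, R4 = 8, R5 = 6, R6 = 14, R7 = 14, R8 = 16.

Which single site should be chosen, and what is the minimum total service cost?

With exactly 1 open, each township uses its cheapest among the chosen.
{Irby}: R1→Irby 6·10=60, R2→Irby 11·21=231, R3→Irby 3·24=72, R4→Irby 5·8=40, R5→Irby 2·6=12, R6→Irby 12·14=168, R7→Irby 12·14=168, R8→Irby 10·16=160. Service cost 911.
{Dover}: service cost 927
{Wirral}: service cost 1058
Among all 3 size-1 choices, {Irby} is lowest.

Choose Irby only; total service cost 911.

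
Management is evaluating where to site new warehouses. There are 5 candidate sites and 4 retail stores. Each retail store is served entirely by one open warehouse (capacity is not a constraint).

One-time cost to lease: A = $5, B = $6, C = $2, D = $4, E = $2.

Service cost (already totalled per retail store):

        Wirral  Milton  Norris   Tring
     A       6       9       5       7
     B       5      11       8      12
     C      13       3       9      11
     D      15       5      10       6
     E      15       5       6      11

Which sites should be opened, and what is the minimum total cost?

Open A and C; minimum total cost 28.

For any fixed open set, each retail store goes to its cheapest open site; total = fixed + service.
{A, C}: Wirral→A 6, Milton→C 3, Norris→A 5, Tring→A 7. Service 21; fixed 7; total 28.
{A, C, E}: service 21 + fixed 9 = 30
{A, E}: service 23 + fixed 7 = 30
{A, B, C, D, E}: Wirral→B 5, Milton→C 3, Norris→A 5, Tring→D 6. Service 19; fixed 19; total 38.
No other subset beats 28.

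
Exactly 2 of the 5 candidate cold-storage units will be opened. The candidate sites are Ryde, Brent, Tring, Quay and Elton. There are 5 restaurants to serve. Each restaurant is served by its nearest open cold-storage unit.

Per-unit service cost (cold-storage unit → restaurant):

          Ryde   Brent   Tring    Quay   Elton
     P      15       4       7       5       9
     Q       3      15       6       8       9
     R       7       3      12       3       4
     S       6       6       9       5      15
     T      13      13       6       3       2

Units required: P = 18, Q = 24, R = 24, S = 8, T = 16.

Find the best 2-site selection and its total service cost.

With exactly 2 open, each restaurant uses its cheapest among the chosen.
{Ryde, Quay}: P→Quay 5·18=90, Q→Ryde 3·24=72, R→Quay 3·24=72, S→Quay 5·8=40, T→Quay 3·16=48. Service cost 322.
{Tring, Quay}: service cost 394
{Ryde, Elton}: service cost 410
Among all 10 size-2 choices, {Ryde, Quay} is lowest.

Choose Ryde and Quay; total service cost 322.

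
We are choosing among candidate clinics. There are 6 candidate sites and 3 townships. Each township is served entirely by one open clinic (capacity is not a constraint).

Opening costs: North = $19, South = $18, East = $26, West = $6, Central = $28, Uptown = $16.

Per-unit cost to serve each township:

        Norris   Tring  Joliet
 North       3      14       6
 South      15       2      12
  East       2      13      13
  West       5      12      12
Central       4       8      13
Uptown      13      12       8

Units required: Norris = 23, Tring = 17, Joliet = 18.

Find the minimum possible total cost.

Minimum total cost: 248

For any fixed open set, each township goes to its cheapest open site; total = fixed + service.
{North, South}: Norris→North 3·23=69, Tring→South 2·17=34, Joliet→North 6·18=108. Service 211; fixed 37; total 248.
{North, South, East}: service 188 + fixed 63 = 251
{North, South, West}: Norris→North 3·23=69, Tring→South 2·17=34, Joliet→North 6·18=108. Service 211; fixed 43; total 254.
{North, South, East, West, Central, Uptown}: Norris→East 2·23=46, Tring→South 2·17=34, Joliet→North 6·18=108. Service 188; fixed 113; total 301.
No other subset beats 248.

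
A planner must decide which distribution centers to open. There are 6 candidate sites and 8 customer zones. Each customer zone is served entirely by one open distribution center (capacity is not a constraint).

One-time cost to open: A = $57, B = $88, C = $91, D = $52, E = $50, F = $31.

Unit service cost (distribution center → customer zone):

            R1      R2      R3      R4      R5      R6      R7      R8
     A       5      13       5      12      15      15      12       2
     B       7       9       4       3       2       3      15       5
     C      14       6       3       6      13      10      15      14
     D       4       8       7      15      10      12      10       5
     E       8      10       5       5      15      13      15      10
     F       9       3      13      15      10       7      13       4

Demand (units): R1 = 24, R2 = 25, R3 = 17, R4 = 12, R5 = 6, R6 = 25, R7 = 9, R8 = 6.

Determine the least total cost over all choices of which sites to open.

Minimum total cost: 647

For any fixed open set, each customer zone goes to its cheapest open site; total = fixed + service.
{B, D, F}: R1→D 4·24=96, R2→F 3·25=75, R3→B 4·17=68, R4→B 3·12=36, R5→B 2·6=12, R6→B 3·25=75, R7→D 10·9=90, R8→F 4·6=24. Service 476; fixed 171; total 647.
{A, B, F}: service 506 + fixed 176 = 682
{A, B, D, F}: service 464 + fixed 228 = 692
{A, B, C, D, E, F}: R1→D 4·24=96, R2→F 3·25=75, R3→C 3·17=51, R4→B 3·12=36, R5→B 2·6=12, R6→B 3·25=75, R7→D 10·9=90, R8→A 2·6=12. Service 447; fixed 369; total 816.
No other subset beats 647.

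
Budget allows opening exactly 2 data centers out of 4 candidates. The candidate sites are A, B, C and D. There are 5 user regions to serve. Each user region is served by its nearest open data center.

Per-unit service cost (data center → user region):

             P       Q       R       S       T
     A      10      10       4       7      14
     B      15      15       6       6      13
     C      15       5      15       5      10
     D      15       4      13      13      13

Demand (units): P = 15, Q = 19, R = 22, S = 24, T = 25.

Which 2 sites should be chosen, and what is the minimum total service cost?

Choose A and C; total service cost 703.

With exactly 2 open, each user region uses its cheapest among the chosen.
{A, C}: P→A 10·15=150, Q→C 5·19=95, R→A 4·22=88, S→C 5·24=120, T→C 10·25=250. Service cost 703.
{A, D}: service cost 807
{B, C}: service cost 822
Among all 6 size-2 choices, {A, C} is lowest.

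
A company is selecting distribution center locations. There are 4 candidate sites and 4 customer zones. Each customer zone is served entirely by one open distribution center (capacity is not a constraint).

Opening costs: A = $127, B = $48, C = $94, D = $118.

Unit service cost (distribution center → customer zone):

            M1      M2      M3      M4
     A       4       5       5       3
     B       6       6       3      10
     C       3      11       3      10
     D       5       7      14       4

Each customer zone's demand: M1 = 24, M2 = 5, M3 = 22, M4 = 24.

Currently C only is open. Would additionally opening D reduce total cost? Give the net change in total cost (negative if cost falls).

Current service cost with {C}: 433.
Adding D: each customer zone re-picks its cheapest; new service cost 269, saving 164.
Extra fixed cost: 118. Net change = 118 − 164 = -46.
(Totals: 527 → 481.)

Yes — net change −46 (cost falls by 46).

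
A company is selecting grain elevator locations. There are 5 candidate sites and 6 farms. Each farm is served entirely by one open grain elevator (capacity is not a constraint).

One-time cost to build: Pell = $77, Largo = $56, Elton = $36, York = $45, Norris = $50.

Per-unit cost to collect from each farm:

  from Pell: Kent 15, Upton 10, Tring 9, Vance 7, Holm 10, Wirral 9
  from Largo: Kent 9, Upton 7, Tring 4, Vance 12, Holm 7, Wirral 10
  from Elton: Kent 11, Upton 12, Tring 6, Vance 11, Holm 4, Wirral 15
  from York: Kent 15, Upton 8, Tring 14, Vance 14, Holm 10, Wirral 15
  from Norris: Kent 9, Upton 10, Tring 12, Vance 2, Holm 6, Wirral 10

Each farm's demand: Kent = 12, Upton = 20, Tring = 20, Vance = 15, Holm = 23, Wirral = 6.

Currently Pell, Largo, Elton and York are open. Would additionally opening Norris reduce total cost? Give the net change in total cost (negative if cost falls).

Current service cost with {Pell, Largo, Elton, York}: 579.
Adding Norris: each farm re-picks its cheapest; new service cost 504, saving 75.
Extra fixed cost: 50. Net change = 50 − 75 = -25.
(Totals: 793 → 768.)

Yes — net change −25 (cost falls by 25).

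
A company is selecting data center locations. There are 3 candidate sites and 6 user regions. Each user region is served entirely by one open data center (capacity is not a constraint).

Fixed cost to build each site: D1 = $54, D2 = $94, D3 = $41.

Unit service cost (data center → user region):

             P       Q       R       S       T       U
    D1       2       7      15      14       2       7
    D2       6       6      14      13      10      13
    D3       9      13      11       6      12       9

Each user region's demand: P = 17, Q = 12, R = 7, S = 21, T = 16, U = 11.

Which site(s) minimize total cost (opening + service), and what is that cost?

For any fixed open set, each user region goes to its cheapest open site; total = fixed + service.
{D1, D3}: P→D1 2·17=34, Q→D1 7·12=84, R→D3 11·7=77, S→D3 6·21=126, T→D1 2·16=32, U→D1 7·11=77. Service 430; fixed 95; total 525.
{D1, D2, D3}: P→D1 2·17=34, Q→D2 6·12=72, R→D3 11·7=77, S→D3 6·21=126, T→D1 2·16=32, U→D1 7·11=77. Service 418; fixed 189; total 607.
{D1}: P→D1 2·17=34, Q→D1 7·12=84, R→D1 15·7=105, S→D1 14·21=294, T→D1 2·16=32, U→D1 7·11=77. Service 626; fixed 54; total 680.
{D3}: P→D3 9·17=153, Q→D3 13·12=156, R→D3 11·7=77, S→D3 6·21=126, T→D3 12·16=192, U→D3 9·11=99. Service 803; fixed 41; total 844.
(All 7 nonempty subsets were checked; D1 and D3 is lowest.)

Open D1 and D3; minimum total cost 525.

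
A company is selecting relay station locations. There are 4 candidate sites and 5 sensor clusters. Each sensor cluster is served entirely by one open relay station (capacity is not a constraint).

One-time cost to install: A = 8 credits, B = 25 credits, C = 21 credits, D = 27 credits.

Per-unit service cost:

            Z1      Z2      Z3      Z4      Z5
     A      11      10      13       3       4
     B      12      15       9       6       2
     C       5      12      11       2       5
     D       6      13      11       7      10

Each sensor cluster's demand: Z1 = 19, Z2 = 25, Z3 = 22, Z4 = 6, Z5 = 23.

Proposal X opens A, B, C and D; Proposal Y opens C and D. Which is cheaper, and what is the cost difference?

Proposal X is cheaper by 130.

Proposal X: {A, B, C, D}: Z1→C 5·19=95, Z2→A 10·25=250, Z3→B 9·22=198, Z4→C 2·6=12, Z5→B 2·23=46. Service 601; fixed 81; total 682.
Proposal Y: {C, D}: Z1→C 5·19=95, Z2→C 12·25=300, Z3→C 11·22=242, Z4→C 2·6=12, Z5→C 5·23=115. Service 764; fixed 48; total 812.
Difference: |682 − 812| = 130.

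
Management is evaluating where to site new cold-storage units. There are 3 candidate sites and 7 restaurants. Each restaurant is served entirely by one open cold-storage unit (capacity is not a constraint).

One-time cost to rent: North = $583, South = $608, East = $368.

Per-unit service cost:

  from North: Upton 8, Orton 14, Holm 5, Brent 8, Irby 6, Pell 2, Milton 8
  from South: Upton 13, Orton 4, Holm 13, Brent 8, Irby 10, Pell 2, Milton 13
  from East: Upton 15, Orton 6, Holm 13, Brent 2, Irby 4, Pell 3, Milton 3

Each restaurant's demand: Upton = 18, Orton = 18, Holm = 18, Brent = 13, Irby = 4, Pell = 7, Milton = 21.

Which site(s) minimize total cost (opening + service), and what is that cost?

For any fixed open set, each restaurant goes to its cheapest open site; total = fixed + service.
{East}: Upton→East 15·18=270, Orton→East 6·18=108, Holm→East 13·18=234, Brent→East 2·13=26, Irby→East 4·4=16, Pell→East 3·7=21, Milton→East 3·21=63. Service 738; fixed 368; total 1106.
{North}: service 796 + fixed 583 = 1379
{North, East}: Upton→North 8·18=144, Orton→East 6·18=108, Holm→North 5·18=90, Brent→East 2·13=26, Irby→East 4·4=16, Pell→North 2·7=14, Milton→East 3·21=63. Service 461; fixed 951; total 1412.
{North, South, East}: service 425 + fixed 1559 = 1984
No other subset beats 1106.

Open East only; minimum total cost 1106.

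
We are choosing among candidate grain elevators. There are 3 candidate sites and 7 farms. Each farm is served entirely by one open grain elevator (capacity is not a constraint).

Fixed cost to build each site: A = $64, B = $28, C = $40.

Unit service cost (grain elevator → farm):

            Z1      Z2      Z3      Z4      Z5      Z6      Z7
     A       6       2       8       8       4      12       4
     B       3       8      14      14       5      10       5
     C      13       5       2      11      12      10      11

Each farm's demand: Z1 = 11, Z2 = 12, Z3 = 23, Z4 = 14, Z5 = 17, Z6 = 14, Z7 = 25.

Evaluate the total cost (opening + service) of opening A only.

Each farm is assigned to its cheapest site among the open ones.
{A}: Z1→A 6·11=66, Z2→A 2·12=24, Z3→A 8·23=184, Z4→A 8·14=112, Z5→A 4·17=68, Z6→A 12·14=168, Z7→A 4·25=100. Service 722; fixed 64; total 786.

Total cost: 786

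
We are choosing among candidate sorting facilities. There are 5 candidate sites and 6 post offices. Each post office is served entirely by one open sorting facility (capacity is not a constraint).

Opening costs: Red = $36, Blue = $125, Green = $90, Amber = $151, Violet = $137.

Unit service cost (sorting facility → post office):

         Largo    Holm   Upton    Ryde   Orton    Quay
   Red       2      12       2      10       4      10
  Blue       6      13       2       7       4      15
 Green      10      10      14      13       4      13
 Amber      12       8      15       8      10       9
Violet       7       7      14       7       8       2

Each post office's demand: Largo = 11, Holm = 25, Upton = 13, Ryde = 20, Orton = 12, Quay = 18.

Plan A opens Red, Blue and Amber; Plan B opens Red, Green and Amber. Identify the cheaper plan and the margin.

Plan B is cheaper by 15.

Plan A: {Red, Blue, Amber}: Largo→Red 2·11=22, Holm→Amber 8·25=200, Upton→Red 2·13=26, Ryde→Blue 7·20=140, Orton→Red 4·12=48, Quay→Amber 9·18=162. Service 598; fixed 312; total 910.
Plan B: {Red, Green, Amber}: Largo→Red 2·11=22, Holm→Amber 8·25=200, Upton→Red 2·13=26, Ryde→Amber 8·20=160, Orton→Red 4·12=48, Quay→Amber 9·18=162. Service 618; fixed 277; total 895.
Difference: |910 − 895| = 15.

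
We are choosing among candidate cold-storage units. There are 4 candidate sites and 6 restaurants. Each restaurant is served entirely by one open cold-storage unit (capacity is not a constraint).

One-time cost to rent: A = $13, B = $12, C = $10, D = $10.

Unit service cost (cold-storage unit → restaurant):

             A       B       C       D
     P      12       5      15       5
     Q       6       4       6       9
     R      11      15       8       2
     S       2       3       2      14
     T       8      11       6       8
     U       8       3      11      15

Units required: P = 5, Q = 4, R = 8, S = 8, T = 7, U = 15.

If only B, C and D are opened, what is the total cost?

Total cost: 192

Each restaurant is assigned to its cheapest site among the open ones.
{B, C, D}: P→B 5·5=25, Q→B 4·4=16, R→D 2·8=16, S→C 2·8=16, T→C 6·7=42, U→B 3·15=45. Service 160; fixed 32; total 192.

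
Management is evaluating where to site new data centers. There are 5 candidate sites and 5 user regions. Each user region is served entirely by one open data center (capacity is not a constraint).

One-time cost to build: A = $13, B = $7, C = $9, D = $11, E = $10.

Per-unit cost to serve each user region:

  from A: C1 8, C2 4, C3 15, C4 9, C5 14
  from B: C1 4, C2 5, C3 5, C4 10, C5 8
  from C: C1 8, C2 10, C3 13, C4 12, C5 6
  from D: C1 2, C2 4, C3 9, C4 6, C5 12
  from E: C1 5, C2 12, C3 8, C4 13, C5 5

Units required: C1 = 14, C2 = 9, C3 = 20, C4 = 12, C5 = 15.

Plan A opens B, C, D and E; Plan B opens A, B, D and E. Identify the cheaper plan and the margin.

Plan A is cheaper by 4.

Plan A: {B, C, D, E}: C1→D 2·14=28, C2→D 4·9=36, C3→B 5·20=100, C4→D 6·12=72, C5→E 5·15=75. Service 311; fixed 37; total 348.
Plan B: {A, B, D, E}: C1→D 2·14=28, C2→A 4·9=36, C3→B 5·20=100, C4→D 6·12=72, C5→E 5·15=75. Service 311; fixed 41; total 352.
Difference: |348 − 352| = 4.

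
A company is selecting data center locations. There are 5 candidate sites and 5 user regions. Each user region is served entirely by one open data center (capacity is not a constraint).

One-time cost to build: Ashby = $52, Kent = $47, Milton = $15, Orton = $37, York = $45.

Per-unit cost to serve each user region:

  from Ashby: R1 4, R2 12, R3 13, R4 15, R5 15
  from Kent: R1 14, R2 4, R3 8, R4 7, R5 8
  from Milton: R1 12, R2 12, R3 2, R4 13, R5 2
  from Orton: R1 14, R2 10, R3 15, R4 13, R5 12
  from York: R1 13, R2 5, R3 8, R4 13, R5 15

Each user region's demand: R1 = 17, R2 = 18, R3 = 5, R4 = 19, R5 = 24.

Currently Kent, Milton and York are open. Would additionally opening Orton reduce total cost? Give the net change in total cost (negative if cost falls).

Current service cost with {Kent, Milton, York}: 467.
Adding Orton: each user region re-picks its cheapest; new service cost 467, saving 0.
Extra fixed cost: 37. Net change = 37 − 0 = 37.
(Totals: 574 → 611.)

No — net change +37 (cost rises by 37).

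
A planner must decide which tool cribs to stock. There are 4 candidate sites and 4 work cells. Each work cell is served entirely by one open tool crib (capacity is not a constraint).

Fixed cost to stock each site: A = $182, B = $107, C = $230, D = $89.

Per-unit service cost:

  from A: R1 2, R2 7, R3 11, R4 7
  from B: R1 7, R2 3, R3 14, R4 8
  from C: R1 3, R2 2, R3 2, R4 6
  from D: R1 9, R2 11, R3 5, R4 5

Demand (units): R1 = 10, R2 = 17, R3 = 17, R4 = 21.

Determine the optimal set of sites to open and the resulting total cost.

Open C only; minimum total cost 454.

For any fixed open set, each work cell goes to its cheapest open site; total = fixed + service.
{C}: R1→C 3·10=30, R2→C 2·17=34, R3→C 2·17=34, R4→C 6·21=126. Service 224; fixed 230; total 454.
{B, D}: R1→B 7·10=70, R2→B 3·17=51, R3→D 5·17=85, R4→D 5·21=105. Service 311; fixed 196; total 507.
{C, D}: R1→C 3·10=30, R2→C 2·17=34, R3→C 2·17=34, R4→D 5·21=105. Service 203; fixed 319; total 522.
{A, B, C, D}: R1→A 2·10=20, R2→C 2·17=34, R3→C 2·17=34, R4→D 5·21=105. Service 193; fixed 608; total 801.
No other subset beats 454.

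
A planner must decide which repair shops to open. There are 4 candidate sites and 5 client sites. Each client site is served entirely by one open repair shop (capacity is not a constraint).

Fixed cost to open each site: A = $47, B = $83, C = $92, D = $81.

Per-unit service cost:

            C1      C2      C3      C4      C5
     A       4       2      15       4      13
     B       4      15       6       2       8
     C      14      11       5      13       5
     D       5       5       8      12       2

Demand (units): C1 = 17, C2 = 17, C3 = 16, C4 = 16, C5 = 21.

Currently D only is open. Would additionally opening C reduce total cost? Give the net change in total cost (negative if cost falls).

No — net change +44 (cost rises by 44).

Current service cost with {D}: 532.
Adding C: each client site re-picks its cheapest; new service cost 484, saving 48.
Extra fixed cost: 92. Net change = 92 − 48 = 44.
(Totals: 613 → 657.)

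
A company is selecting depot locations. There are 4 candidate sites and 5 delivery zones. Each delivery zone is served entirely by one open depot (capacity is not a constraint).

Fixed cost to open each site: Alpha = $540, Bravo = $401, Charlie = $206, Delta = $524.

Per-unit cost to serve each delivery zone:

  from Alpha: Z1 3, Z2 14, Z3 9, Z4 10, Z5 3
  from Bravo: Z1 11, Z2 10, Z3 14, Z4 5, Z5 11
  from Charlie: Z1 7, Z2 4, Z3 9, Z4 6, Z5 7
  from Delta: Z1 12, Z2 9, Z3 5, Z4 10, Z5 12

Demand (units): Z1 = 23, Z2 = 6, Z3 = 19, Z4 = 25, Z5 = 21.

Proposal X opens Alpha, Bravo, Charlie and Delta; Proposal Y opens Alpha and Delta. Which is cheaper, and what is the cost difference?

Proposal Y is cheaper by 452.

Proposal X: {Alpha, Bravo, Charlie, Delta}: Z1→Alpha 3·23=69, Z2→Charlie 4·6=24, Z3→Delta 5·19=95, Z4→Bravo 5·25=125, Z5→Alpha 3·21=63. Service 376; fixed 1671; total 2047.
Proposal Y: {Alpha, Delta}: Z1→Alpha 3·23=69, Z2→Delta 9·6=54, Z3→Delta 5·19=95, Z4→Alpha 10·25=250, Z5→Alpha 3·21=63. Service 531; fixed 1064; total 1595.
Difference: |2047 − 1595| = 452.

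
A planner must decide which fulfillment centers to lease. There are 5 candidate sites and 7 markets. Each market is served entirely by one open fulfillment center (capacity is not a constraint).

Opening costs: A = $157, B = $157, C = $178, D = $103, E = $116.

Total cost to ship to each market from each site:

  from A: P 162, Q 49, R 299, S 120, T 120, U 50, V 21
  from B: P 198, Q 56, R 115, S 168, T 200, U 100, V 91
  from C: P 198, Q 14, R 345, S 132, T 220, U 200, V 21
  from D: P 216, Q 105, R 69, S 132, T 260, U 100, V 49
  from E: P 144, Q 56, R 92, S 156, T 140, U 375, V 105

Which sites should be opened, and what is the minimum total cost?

Open A and D; minimum total cost 851.

For any fixed open set, each market goes to its cheapest open site; total = fixed + service.
{A, D}: P→A 162, Q→A 49, R→D 69, S→A 120, T→A 120, U→A 50, V→A 21. Service 591; fixed 260; total 851.
{A, E}: P→E 144, Q→A 49, R→E 92, S→A 120, T→A 120, U→A 50, V→A 21. Service 596; fixed 273; total 869.
{D, E}: service 690 + fixed 219 = 909
{A, B, C, D, E}: P→E 144, Q→C 14, R→D 69, S→A 120, T→A 120, U→A 50, V→A 21. Service 538; fixed 711; total 1249.
No other subset beats 851.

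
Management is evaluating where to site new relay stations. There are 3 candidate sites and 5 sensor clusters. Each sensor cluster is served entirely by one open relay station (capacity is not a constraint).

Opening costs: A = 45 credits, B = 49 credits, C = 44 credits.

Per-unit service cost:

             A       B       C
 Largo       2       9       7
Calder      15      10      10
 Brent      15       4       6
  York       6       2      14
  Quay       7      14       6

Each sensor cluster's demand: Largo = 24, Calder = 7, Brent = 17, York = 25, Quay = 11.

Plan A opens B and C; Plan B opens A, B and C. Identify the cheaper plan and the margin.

Plan B is cheaper by 75.

Plan A: {B, C}: Largo→C 7·24=168, Calder→B 10·7=70, Brent→B 4·17=68, York→B 2·25=50, Quay→C 6·11=66. Service 422; fixed 93; total 515.
Plan B: {A, B, C}: Largo→A 2·24=48, Calder→B 10·7=70, Brent→B 4·17=68, York→B 2·25=50, Quay→C 6·11=66. Service 302; fixed 138; total 440.
Difference: |515 − 440| = 75.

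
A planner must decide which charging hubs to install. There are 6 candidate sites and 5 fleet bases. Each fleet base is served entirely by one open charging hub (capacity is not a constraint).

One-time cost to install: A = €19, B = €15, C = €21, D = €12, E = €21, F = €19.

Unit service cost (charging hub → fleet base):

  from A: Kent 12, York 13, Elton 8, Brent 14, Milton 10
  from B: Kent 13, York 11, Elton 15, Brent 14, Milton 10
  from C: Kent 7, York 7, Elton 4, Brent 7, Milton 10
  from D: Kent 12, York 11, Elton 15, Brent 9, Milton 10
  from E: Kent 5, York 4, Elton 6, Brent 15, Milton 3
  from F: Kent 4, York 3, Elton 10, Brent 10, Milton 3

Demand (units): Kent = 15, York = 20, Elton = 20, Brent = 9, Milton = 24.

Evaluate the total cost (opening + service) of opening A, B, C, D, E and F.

Total cost: 442

Each fleet base is assigned to its cheapest site among the open ones.
{A, B, C, D, E, F}: Kent→F 4·15=60, York→F 3·20=60, Elton→C 4·20=80, Brent→C 7·9=63, Milton→E 3·24=72. Service 335; fixed 107; total 442.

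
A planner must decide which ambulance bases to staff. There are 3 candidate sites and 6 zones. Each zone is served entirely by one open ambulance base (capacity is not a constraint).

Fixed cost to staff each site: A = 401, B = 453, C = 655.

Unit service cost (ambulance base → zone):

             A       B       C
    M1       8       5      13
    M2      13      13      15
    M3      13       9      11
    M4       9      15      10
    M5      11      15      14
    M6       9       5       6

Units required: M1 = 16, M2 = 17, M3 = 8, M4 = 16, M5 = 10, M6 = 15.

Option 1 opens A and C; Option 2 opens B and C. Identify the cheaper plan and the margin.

Option 1 is cheaper by 19.

Option 1: {A, C}: M1→A 8·16=128, M2→A 13·17=221, M3→C 11·8=88, M4→A 9·16=144, M5→A 11·10=110, M6→C 6·15=90. Service 781; fixed 1056; total 1837.
Option 2: {B, C}: M1→B 5·16=80, M2→B 13·17=221, M3→B 9·8=72, M4→C 10·16=160, M5→C 14·10=140, M6→B 5·15=75. Service 748; fixed 1108; total 1856.
Difference: |1837 − 1856| = 19.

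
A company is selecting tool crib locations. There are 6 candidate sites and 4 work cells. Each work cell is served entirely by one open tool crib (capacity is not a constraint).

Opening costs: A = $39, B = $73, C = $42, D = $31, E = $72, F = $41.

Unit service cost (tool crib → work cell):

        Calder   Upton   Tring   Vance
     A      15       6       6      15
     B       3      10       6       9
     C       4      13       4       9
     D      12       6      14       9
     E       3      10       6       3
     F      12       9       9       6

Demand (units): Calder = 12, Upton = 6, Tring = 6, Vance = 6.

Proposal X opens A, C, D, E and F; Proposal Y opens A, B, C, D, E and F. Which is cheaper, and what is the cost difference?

Proposal X is cheaper by 73.

Proposal X: {A, C, D, E, F}: Calder→E 3·12=36, Upton→A 6·6=36, Tring→C 4·6=24, Vance→E 3·6=18. Service 114; fixed 225; total 339.
Proposal Y: {A, B, C, D, E, F}: Calder→B 3·12=36, Upton→A 6·6=36, Tring→C 4·6=24, Vance→E 3·6=18. Service 114; fixed 298; total 412.
Difference: |339 − 412| = 73.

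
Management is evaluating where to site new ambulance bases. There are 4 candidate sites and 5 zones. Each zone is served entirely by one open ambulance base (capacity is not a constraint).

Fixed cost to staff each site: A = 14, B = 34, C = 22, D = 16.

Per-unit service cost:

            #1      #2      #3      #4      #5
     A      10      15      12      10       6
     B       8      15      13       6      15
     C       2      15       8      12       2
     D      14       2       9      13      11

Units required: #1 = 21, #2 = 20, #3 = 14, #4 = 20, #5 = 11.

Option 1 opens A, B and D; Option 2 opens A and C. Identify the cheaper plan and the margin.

Option 1: {A, B, D}: #1→B 8·21=168, #2→D 2·20=40, #3→D 9·14=126, #4→B 6·20=120, #5→A 6·11=66. Service 520; fixed 64; total 584.
Option 2: {A, C}: #1→C 2·21=42, #2→A 15·20=300, #3→C 8·14=112, #4→A 10·20=200, #5→C 2·11=22. Service 676; fixed 36; total 712.
Difference: |584 − 712| = 128.

Option 1 is cheaper by 128.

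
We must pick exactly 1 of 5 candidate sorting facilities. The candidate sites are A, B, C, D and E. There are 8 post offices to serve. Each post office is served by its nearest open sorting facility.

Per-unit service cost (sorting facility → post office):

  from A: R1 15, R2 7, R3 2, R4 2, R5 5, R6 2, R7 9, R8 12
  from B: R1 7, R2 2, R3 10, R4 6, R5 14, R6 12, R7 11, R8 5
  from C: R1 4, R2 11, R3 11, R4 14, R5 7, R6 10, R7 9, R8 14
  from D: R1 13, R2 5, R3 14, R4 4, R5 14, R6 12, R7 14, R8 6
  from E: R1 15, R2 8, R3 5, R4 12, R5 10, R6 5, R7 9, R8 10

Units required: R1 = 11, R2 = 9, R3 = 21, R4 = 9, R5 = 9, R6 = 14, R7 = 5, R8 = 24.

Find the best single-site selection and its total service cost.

With exactly 1 open, each post office uses its cheapest among the chosen.
{A}: R1→A 15·11=165, R2→A 7·9=63, R3→A 2·21=42, R4→A 2·9=18, R5→A 5·9=45, R6→A 2·14=28, R7→A 9·5=45, R8→A 12·24=288. Service cost 694.
{B}: service cost 828
{E}: service cost 895
Among all 5 size-1 choices, {A} is lowest.

Choose A only; total service cost 694.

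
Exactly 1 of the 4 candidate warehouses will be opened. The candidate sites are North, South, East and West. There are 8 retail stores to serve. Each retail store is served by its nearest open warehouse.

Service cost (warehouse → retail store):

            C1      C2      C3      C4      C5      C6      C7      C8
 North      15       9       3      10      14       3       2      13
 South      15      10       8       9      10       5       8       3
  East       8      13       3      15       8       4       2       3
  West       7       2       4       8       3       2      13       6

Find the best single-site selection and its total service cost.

With exactly 1 open, each retail store uses its cheapest among the chosen.
{West}: C1→West 7, C2→West 2, C3→West 4, C4→West 8, C5→West 3, C6→West 2, C7→West 13, C8→West 6. Service cost 45.
{East}: service cost 56
{South}: service cost 68
Among all 4 size-1 choices, {West} is lowest.

Choose West only; total service cost 45.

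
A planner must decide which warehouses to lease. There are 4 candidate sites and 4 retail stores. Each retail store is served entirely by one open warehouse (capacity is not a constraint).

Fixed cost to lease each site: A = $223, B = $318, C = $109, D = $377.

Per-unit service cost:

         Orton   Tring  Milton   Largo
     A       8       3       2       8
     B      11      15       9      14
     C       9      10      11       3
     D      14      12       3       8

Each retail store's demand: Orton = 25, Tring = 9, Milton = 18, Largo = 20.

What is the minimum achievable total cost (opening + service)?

Minimum total cost: 646

For any fixed open set, each retail store goes to its cheapest open site; total = fixed + service.
{A}: Orton→A 8·25=200, Tring→A 3·9=27, Milton→A 2·18=36, Largo→A 8·20=160. Service 423; fixed 223; total 646.
{A, C}: Orton→A 8·25=200, Tring→A 3·9=27, Milton→A 2·18=36, Largo→C 3·20=60. Service 323; fixed 332; total 655.
{C}: service 573 + fixed 109 = 682
{A, B, C, D}: service 323 + fixed 1027 = 1350
No other subset beats 646.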